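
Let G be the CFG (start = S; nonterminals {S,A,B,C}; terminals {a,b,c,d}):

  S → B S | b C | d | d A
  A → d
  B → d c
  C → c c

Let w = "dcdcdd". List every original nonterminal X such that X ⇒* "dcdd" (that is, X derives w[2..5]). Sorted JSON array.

CNF form of G:
  S -> B S | T0 A | T2 C | d
  A -> d
  B -> T0 T1
  C -> T1 T1
  T0 -> d
  T1 -> c
  T2 -> b

CYK table (by increasing span) (cells [i..j] with 2 ≤ i ≤ j ≤ 5 only):
  [2..2]={A,S,T0}  "d"  orig:{A,S}
  [3..3]={T1}  "c"  orig:{}
  [4..4]={A,S,T0}  "d"  orig:{A,S}
  [5..5]={A,S,T0}  "d"  orig:{A,S}
  [2..3]={B}  "dc"
  [3..4]=∅  "cd"
  [4..5]={S}  "dd"
  [2..4]={S}  "dcd"
  [3..5]=∅  "cdd"
  [2..5]={S}  "dcdd"

Original NTs in T[2,5] deriving "dcdd": ["S"]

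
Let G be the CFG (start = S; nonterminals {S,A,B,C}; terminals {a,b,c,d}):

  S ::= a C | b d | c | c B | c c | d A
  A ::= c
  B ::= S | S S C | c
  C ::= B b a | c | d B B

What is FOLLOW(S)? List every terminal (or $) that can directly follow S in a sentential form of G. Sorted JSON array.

FIRST iteration:
pass 1:
  A via A→c: +{c}
  B via B→c: +{c}
  C via C→B b a: +{c}
  C via C→d B B: +{d}
  S via S→a C: +{a}
  S via S→b d: +{b}
  S via S→c: +{c}
  S via S→d A: +{d}
  FIRST[S]={a,b,c,d}  FIRST[A]={c}  FIRST[B]={c}  FIRST[C]={c,d}
pass 2:
  B via B→S: +{a,b,d}
  C via C→B b a: +{a,b}
  FIRST[S]={a,b,c,d}  FIRST[A]={c}  FIRST[B]={a,b,c,d}  FIRST[C]={a,b,c,d}
pass 3: done
  FIRST[S]={a,b,c,d}  FIRST[A]={c}  FIRST[B]={a,b,c,d}  FIRST[C]={a,b,c,d}

FOLLOW sets:
initialize: $ ∈ FOLLOW(S)
round 1:
  B→S S C: FOLLOW(S) ⊇ FIRST(S) = {a,b,c,d}; new: +{a,b,c,d}
  C→B b a: FOLLOW(B) ⊇ FIRST(b) = {b}; new: +{b}
  C→d B B: FOLLOW(B) ⊇ FIRST(B) = {a,b,c,d}; new: +{a,c,d}
  S→a C: FOLLOW(C) ⊇ FOLLOW(S) ⊇ {$,a,b,c,d}; new: +{$,a,b,c,d}
  S→c B: FOLLOW(B) ⊇ FOLLOW(S) ⊇ {$,a,b,c,d}; new: +{$}
  S→d A: FOLLOW(A) ⊇ FOLLOW(S) ⊇ {$,a,b,c,d}; new: +{$,a,b,c,d}
  FOLLOW(S)={$,a,b,c,d}  FOLLOW(A)={$,a,b,c,d}  FOLLOW(B)={$,a,b,c,d}  FOLLOW(C)={$,a,b,c,d}
round 2: done
  FOLLOW(S)={$,a,b,c,d}  FOLLOW(A)={$,a,b,c,d}  FOLLOW(B)={$,a,b,c,d}  FOLLOW(C)={$,a,b,c,d}

FOLLOW(S) = ["$", "a", "b", "c", "d"]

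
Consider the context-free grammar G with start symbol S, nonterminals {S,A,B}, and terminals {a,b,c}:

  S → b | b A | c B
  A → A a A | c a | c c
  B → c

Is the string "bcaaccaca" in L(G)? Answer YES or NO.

CNF form of G:
  S -> T1 B | T2 A | b
  A -> A X3 | T1 T0 | T1 T1
  B -> c
  T0 -> a
  T1 -> c
  T2 -> b
  X3 -> T0 A

CYK fill:
  cell(0,0) b: {S,T2}  orig:{S}
  cell(1,1) c: {B,T1}  orig:{B}
  cell(2,2) a: {T0}  orig:{}
  cell(3,3) a: {T0}  orig:{}
  cell(4,4) c: {B,T1}  orig:{B}
  cell(5,5) c: {B,T1}  orig:{B}
  cell(6,6) a: {T0}  orig:{}
  cell(7,7) c: {B,T1}  orig:{B}
  cell(8,8) a: {T0}  orig:{}
  cell(0,1) bc: ∅
  cell(1,2) ca: {A}
  cell(2,3) aa: ∅
  cell(3,4) ac: ∅
  cell(4,5) cc: {A,S}
  cell(5,6) ca: {A}
  cell(6,7) ac: ∅
  cell(7,8) ca: {A}
  cell(0,2) bca: {S}
  cell(1,3) caa: ∅
  cell(2,4) aac: ∅
  cell(3,5) acc: {X3}  orig:{}
  cell(4,6) cca: ∅
  cell(5,7) cac: ∅
  cell(6,8) aca: {X3}  orig:{}
  cell(0,3) bcaa: ∅
  cell(1,4) caac: ∅
  cell(2,5) aacc: ∅
  cell(3,6) acca: ∅
  cell(4,7) ccac: ∅
  cell(5,8) caca: ∅
  cell(0,4) bcaac: ∅
  cell(1,5) caacc: {A}
  cell(2,6) aacca: ∅
  cell(3,7) accac: ∅
  cell(4,8) ccaca: {A}
  cell(0,5) bcaacc: {S}
  cell(1,6) caacca: ∅
  cell(2,7) aaccac: ∅
  cell(3,8) accaca: {X3}  orig:{}
  cell(0,6) bcaacca: ∅
  cell(1,7) caaccac: ∅
  cell(2,8) aaccaca: ∅
  cell(0,7) bcaaccac: ∅
  cell(1,8) caaccaca: {A}
  cell(0,8) bcaaccaca: {S}

S ∈ T[0,8] ⇒ YES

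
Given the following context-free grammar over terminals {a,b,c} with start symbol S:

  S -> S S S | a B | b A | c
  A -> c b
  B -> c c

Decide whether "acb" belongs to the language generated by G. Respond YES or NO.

CNF form of G:
  S -> S X3 | T1 A | T2 B | c
  A -> T0 T1
  B -> T0 T0
  T0 -> c
  T1 -> b
  T2 -> a
  X3 -> S S

CYK fill:
  T[0,0] 'a' = {T2}  orig:{}
  T[1,1] 'c' = {S,T0}  orig:{S}
  T[2,2] 'b' = {T1}  orig:{}
  T[0,1] 'ac' = ∅
  T[1,2] 'cb' = {A}
  T[0,2] 'acb' = ∅

S ∉ T[0,2] ⇒ NO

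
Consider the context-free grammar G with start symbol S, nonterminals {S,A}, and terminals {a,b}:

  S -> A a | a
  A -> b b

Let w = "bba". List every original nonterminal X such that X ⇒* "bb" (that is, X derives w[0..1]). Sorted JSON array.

CNF form of G:
  S -> A T1 | a
  A -> T0 T0
  T0 -> b
  T1 -> a

Fill CYK table bottom-up — only the sub-triangle for w[0..1]:
  [0..0]={T0}  "b"  orig:{}
  [1..1]={T0}  "b"  orig:{}
  [0..1]={A}  "bb"

Original NTs in T[0,1] deriving "bb": ["A"]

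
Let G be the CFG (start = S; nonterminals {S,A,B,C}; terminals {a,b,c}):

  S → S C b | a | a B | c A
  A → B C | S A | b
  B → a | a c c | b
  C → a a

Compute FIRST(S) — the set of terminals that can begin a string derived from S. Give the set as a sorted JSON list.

FIRST iteration:
round 1:
  A via A→b: +{b}
  B via B→a: +{a}
  B via B→b: +{b}
  C via C→a a: +{a}
  S via S→a: +{a}
  S via S→c A: +{c}
  FIRST(S)={a,c}  FIRST(A)={b}  FIRST(B)={a,b}  FIRST(C)={a}
round 2:
  A via A→B C: +{a}
  A via A→S A: +{c}
  FIRST(S)={a,c}  FIRST(A)={a,b,c}  FIRST(B)={a,b}  FIRST(C)={a}
round 3: (no change)
  FIRST(S)={a,c}  FIRST(A)={a,b,c}  FIRST(B)={a,b}  FIRST(C)={a}

FIRST(S) = ["a", "c"]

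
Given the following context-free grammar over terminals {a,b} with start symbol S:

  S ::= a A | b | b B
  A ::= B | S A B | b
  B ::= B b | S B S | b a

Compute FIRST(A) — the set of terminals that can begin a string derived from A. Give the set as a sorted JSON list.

FIRST iteration:
pass 1:
  A via A→b: +{b}
  B via B→b a: +{b}
  S via S→a A: +{a}
  S via S→b: +{b}
  S: {a,b}  A: {b}  B: {b}
pass 2:
  A via A→S A B: +{a}
  B via B→S B S: +{a}
  S: {a,b}  A: {a,b}  B: {a,b}
pass 3: — fixpoint
  S: {a,b}  A: {a,b}  B: {a,b}

FIRST(A) = ["a", "b"]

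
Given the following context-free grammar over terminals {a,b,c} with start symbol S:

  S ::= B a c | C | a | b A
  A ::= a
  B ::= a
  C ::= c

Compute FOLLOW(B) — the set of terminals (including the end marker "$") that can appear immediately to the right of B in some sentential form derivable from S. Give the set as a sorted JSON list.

FIRST sets, iterate to fixpoint:
iter 1:
  A via A→a: +{a}
  B via B→a: +{a}
  C via C→c: +{c}
  S via S→B a c: +{a}
  S via S→C: +{c}
  S via S→b A: +{b}
  S: {a,b,c}  A: {a}  B: {a}  C: {c}
iter 2: done
  S: {a,b,c}  A: {a}  B: {a}  C: {c}

FOLLOW sets:
FOLLOW(S) := {$}
[1]
  S→B a c: FOLLOW(B) ⊇ FIRST(a) = {a}; new: +{a}
  S→C: FOLLOW(C) ⊇ FOLLOW(S) ⊇ {$}; new: +{$}
  S→b A: FOLLOW(A) ⊇ FOLLOW(S) ⊇ {$}; new: +{$}
  FOLLOW(S)={$}  FOLLOW(A)={$}  FOLLOW(B)={a}  FOLLOW(C)={$}
[2] — fixpoint
  FOLLOW(S)={$}  FOLLOW(A)={$}  FOLLOW(B)={a}  FOLLOW(C)={$}

FOLLOW(B) = ["a"]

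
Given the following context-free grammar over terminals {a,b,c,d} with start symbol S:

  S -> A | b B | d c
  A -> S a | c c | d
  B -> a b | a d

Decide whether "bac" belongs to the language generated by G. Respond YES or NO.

Convert to CNF:
  S -> S T0 | T1 T1 | T2 B | T3 T1 | d
  A -> S T0 | T1 T1 | d
  B -> T0 T2 | T0 T3
  T0 -> a
  T1 -> c
  T2 -> b
  T3 -> d

Fill CYK table bottom-up:
  [0..0]={T2}  "b"  orig:{}
  [1..1]={T0}  "a"  orig:{}
  [2..2]={T1}  "c"  orig:{}
  [0..1]=∅  "ba"
  [1..2]=∅  "ac"
  [0..2]=∅  "bac"

S ∉ T[0,2] ⇒ NO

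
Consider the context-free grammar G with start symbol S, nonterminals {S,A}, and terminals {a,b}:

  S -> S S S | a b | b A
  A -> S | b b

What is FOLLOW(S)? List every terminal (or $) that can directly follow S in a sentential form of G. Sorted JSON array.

Compute FIRST by fixpoint:
iter 1:
  A via A→b b: +{b}
  S via S→a b: +{a}
  S via S→b A: +{b}
  FIRST[S]={a,b}  FIRST[A]={b}
iter 2:
  A via A→S: +{a}
  FIRST[S]={a,b}  FIRST[A]={a,b}
iter 3: done
  FIRST[S]={a,b}  FIRST[A]={a,b}

FOLLOW sets:
FOLLOW(S) := {$}
round 1:
  S→S S S: FOLLOW(S) ⊇ FIRST(S) = {a,b}; new: +{a,b}
  S→b A: FOLLOW(A) ⊇ FOLLOW(S) ⊇ {$,a,b}; new: +{$,a,b}
  S: {$,a,b}  A: {$,a,b}
round 2: (stable)
  S: {$,a,b}  A: {$,a,b}

FOLLOW(S) = ["$", "a", "b"]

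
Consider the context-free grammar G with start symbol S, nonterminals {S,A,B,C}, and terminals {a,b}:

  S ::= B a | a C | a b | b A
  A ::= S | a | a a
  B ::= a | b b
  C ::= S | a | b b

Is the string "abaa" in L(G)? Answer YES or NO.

Convert to CNF:
  S -> B T0 | T0 C | T0 T1 | T1 A
  A -> B T0 | T0 C | T0 T0 | T0 T1 | T1 A | a
  B -> T1 T1 | a
  C -> B T0 | T0 C | T0 T1 | T1 A | T1 T1 | a
  T0 -> a
  T1 -> b

CYK fill:
  [0..0]={A,B,C,T0}  "a"  orig:{A,B,C}
  [1..1]={T1}  "b"  orig:{}
  [2..2]={A,B,C,T0}  "a"  orig:{A,B,C}
  [3..3]={A,B,C,T0}  "a"  orig:{A,B,C}
  [0..1]={A,C,S}  "ab"
  [1..2]={A,C,S}  "ba"
  [2..3]={A,C,S}  "aa"
  [0..2]={A,C,S}  "aba"
  [1..3]={A,C,S}  "baa"
  [0..3]={A,C,S}  "abaa"

S ∈ T[0,3] ⇒ YES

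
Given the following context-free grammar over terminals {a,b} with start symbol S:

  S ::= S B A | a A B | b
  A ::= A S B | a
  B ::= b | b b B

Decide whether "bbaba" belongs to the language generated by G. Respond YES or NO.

CNF form of G:
  S -> S X4 | T1 X5 | b
  A -> A X2 | a
  B -> T0 X3 | b
  T0 -> b
  T1 -> a
  X2 -> S B
  X3 -> T0 B
  X4 -> B A
  X5 -> A B

Fill CYK table bottom-up:
  [0..0]={B,S,T0}  "b"  orig:{B,S}
  [1..1]={B,S,T0}  "b"  orig:{B,S}
  [2..2]={A,T1}  "a"  orig:{A}
  [3..3]={B,S,T0}  "b"  orig:{B,S}
  [4..4]={A,T1}  "a"  orig:{A}
  [0..1]={X2,X3}  "bb"  orig:{}
  [1..2]={X4}  "ba"  orig:{}
  [2..3]={X5}  "ab"  orig:{}
  [3..4]={X4}  "ba"  orig:{}
  [0..2]={S}  "bba"
  [1..3]=∅  "bab"
  [2..4]=∅  "aba"
  [0..3]={X2}  "bbab"  orig:{}
  [1..4]=∅  "baba"
  [0..4]={S}  "bbaba"

S ∈ T[0,4] ⇒ YES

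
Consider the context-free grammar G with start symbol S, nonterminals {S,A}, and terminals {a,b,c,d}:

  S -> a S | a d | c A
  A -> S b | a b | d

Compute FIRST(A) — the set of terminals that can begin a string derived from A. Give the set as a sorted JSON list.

FIRST iteration:
iter 1:
  A via A→a b: +{a}
  A via A→d: +{d}
  S via S→a S: +{a}
  S via S→c A: +{c}
  FIRST(S)={a,c}  FIRST(A)={a,d}
iter 2:
  A via A→S b: +{c}
  FIRST(S)={a,c}  FIRST(A)={a,c,d}
iter 3: (no change)
  FIRST(S)={a,c}  FIRST(A)={a,c,d}

FIRST(A) = ["a", "c", "d"]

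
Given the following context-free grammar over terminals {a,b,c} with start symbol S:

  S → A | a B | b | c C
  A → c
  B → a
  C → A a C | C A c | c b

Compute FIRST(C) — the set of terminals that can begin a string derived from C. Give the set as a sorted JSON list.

FIRST sets, iterate to fixpoint:
[1]
  A via A→c: +{c}
  B via B→a: +{a}
  C via C→A a C: +{c}
  S via S→A: +{c}
  S via S→a B: +{a}
  S via S→b: +{b}
  S: {a,b,c}  A: {c}  B: {a}  C: {c}
[2] (no change)
  S: {a,b,c}  A: {c}  B: {a}  C: {c}

FIRST(C) = ["c"]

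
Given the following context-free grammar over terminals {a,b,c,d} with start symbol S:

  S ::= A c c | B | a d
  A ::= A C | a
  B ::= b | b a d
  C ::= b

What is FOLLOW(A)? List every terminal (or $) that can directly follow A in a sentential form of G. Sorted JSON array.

FIRST sets, iterate to fixpoint:
pass 1:
  A via A→a: +{a}
  B via B→b: +{b}
  C via C→b: +{b}
  S via S→A c c: +{a}
  S via S→B: +{b}
  FIRST[S]={a,b}  FIRST[A]={a}  FIRST[B]={b}  FIRST[C]={b}
pass 2: — fixpoint
  FIRST[S]={a,b}  FIRST[A]={a}  FIRST[B]={b}  FIRST[C]={b}

FOLLOW iteration:
initialize: $ ∈ FOLLOW(S)
round 1:
  A→A C: FOLLOW(A) ⊇ FIRST(C) = {b}; new: +{b}
  A→A C: FOLLOW(C) ⊇ FOLLOW(A) ⊇ {b}; new: +{b}
  S→A c c: FOLLOW(A) ⊇ FIRST(c) = {c}; new: +{c}
  S→B: FOLLOW(B) ⊇ FOLLOW(S) ⊇ {$}; new: +{$}
  FOLLOW(S)={$}  FOLLOW(A)={b,c}  FOLLOW(B)={$}  FOLLOW(C)={b}
round 2:
  A→A C: FOLLOW(C) ⊇ FOLLOW(A) ⊇ {b,c}; new: +{c}
  FOLLOW(S)={$}  FOLLOW(A)={b,c}  FOLLOW(B)={$}  FOLLOW(C)={b,c}
round 3: (stable)
  FOLLOW(S)={$}  FOLLOW(A)={b,c}  FOLLOW(B)={$}  FOLLOW(C)={b,c}

FOLLOW(A) = ["b", "c"]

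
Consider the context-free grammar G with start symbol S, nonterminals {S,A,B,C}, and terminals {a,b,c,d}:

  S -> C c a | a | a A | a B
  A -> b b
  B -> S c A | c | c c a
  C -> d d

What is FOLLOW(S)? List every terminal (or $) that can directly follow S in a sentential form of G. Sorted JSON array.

FIRST sets, iterate to fixpoint:
iter 1:
  A via A→b b: +{b}
  B via B→c: +{c}
  C via C→d d: +{d}
  S via S→C c a: +{d}
  S via S→a: +{a}
  S: {a,d}  A: {b}  B: {c}  C: {d}
iter 2:
  B via B→S c A: +{a,d}
  S: {a,d}  A: {b}  B: {a,c,d}  C: {d}
iter 3: — fixpoint
  S: {a,d}  A: {b}  B: {a,c,d}  C: {d}

Compute FOLLOW by fixpoint:
seed FOLLOW(S) with $
pass 1:
  B→S c A: FOLLOW(S) ⊇ FIRST(c) = {c}; new: +{c}
  S→C c a: FOLLOW(C) ⊇ FIRST(c) = {c}; new: +{c}
  S→a A: FOLLOW(A) ⊇ FOLLOW(S) ⊇ {$,c}; new: +{$,c}
  S→a B: FOLLOW(B) ⊇ FOLLOW(S) ⊇ {$,c}; new: +{$,c}
  S: {$,c}  A: {$,c}  B: {$,c}  C: {c}
pass 2: (no change)
  S: {$,c}  A: {$,c}  B: {$,c}  C: {c}

FOLLOW(S) = ["$", "c"]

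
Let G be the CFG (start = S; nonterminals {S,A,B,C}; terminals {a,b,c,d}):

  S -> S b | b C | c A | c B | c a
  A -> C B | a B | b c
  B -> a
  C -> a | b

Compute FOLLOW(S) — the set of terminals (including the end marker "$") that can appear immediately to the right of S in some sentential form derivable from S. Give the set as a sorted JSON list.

FIRST sets, iterate to fixpoint:
round 1:
  A via A→a B: +{a}
  A via A→b c: +{b}
  B via B→a: +{a}
  C via C→a: +{a}
  C via C→b: +{b}
  S via S→b C: +{b}
  S via S→c A: +{c}
  FIRST[S]={b,c}  FIRST[A]={a,b}  FIRST[B]={a}  FIRST[C]={a,b}
round 2: done
  FIRST[S]={b,c}  FIRST[A]={a,b}  FIRST[B]={a}  FIRST[C]={a,b}

FOLLOW sets:
FOLLOW(S) := {$}
round 1:
  A→C B: FOLLOW(C) ⊇ FIRST(B) = {a}; new: +{a}
  S→S b: FOLLOW(S) ⊇ FIRST(b) = {b}; new: +{b}
  S→b C: FOLLOW(C) ⊇ FOLLOW(S) ⊇ {$,b}; new: +{$,b}
  S→c A: FOLLOW(A) ⊇ FOLLOW(S) ⊇ {$,b}; new: +{$,b}
  S→c B: FOLLOW(B) ⊇ FOLLOW(S) ⊇ {$,b}; new: +{$,b}
  S: {$,b}  A: {$,b}  B: {$,b}  C: {$,a,b}
round 2: (no change)
  S: {$,b}  A: {$,b}  B: {$,b}  C: {$,a,b}

FOLLOW(S) = ["$", "b"]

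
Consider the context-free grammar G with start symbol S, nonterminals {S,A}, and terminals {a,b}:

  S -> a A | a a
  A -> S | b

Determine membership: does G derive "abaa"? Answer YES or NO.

Convert to CNF:
  S -> T0 A | T0 T0
  A -> T0 A | T0 T0 | b
  T0 -> a

CYK table (by increasing span):
  T[0,0] 'a' = {T0}  orig:{}
  T[1,1] 'b' = {A}
  T[2,2] 'a' = {T0}  orig:{}
  T[3,3] 'a' = {T0}  orig:{}
  T[0,1] 'ab' = {A,S}
  T[1,2] 'ba' = ∅
  T[2,3] 'aa' = {A,S}
  T[0,2] 'aba' = ∅
  T[1,3] 'baa' = ∅
  T[0,3] 'abaa' = ∅

S ∉ T[0,3] ⇒ NO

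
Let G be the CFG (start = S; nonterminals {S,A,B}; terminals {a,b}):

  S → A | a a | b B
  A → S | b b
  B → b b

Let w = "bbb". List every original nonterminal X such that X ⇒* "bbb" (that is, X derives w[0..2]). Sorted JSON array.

Convert to CNF:
  S -> T0 T0 | T1 B | T1 T1
  A -> T0 T0 | T1 B | T1 T1
  B -> T1 T1
  T0 -> a
  T1 -> b

CYK fill, restricted to cells inside w[0..2]:
  [0..0]={T1}  "b"  orig:{}
  [1..1]={T1}  "b"  orig:{}
  [2..2]={T1}  "b"  orig:{}
  [0..1]={A,B,S}  "bb"
  [1..2]={A,B,S}  "bb"
  [0..2]={A,S}  "bbb"

Original NTs in T[0,2] deriving "bbb": ["A", "S"]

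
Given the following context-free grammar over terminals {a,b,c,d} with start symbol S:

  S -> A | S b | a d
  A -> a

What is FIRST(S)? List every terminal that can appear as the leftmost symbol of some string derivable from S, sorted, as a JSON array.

Compute FIRST by fixpoint:
round 1:
  A via A→a: +{a}
  S via S→A: +{a}
  FIRST[S]={a}  FIRST[A]={a}
round 2: (no change)
  FIRST[S]={a}  FIRST[A]={a}

FIRST(S) = ["a"]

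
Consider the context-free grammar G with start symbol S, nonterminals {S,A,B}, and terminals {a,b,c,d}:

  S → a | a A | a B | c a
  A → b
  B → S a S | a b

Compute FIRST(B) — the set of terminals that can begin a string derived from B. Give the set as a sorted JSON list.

Compute FIRST by fixpoint:
round 1:
  A via A→b: +{b}
  B via B→a b: +{a}
  S via S→a: +{a}
  S via S→c a: +{c}
  S: {a,c}  A: {b}  B: {a}
round 2:
  B via B→S a S: +{c}
  S: {a,c}  A: {b}  B: {a,c}
round 3: (stable)
  S: {a,c}  A: {b}  B: {a,c}

FIRST(B) = ["a", "c"]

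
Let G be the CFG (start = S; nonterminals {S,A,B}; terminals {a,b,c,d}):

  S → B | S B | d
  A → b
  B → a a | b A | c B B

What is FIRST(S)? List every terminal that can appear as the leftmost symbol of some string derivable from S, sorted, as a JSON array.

FIRST sets, iterate to fixpoint:
pass 1:
  A via A→b: +{b}
  B via B→a a: +{a}
  B via B→b A: +{b}
  B via B→c B B: +{c}
  S via S→B: +{a,b,c}
  S via S→d: +{d}
  FIRST(S)={a,b,c,d}  FIRST(A)={b}  FIRST(B)={a,b,c}
pass 2: (no change)
  FIRST(S)={a,b,c,d}  FIRST(A)={b}  FIRST(B)={a,b,c}

FIRST(S) = ["a", "b", "c", "d"]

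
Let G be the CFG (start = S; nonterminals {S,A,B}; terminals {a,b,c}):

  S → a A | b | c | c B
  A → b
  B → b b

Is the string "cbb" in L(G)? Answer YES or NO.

Convert to CNF:
  S -> T1 A | T2 B | b | c
  A -> b
  B -> T0 T0
  T0 -> b
  T1 -> a
  T2 -> c

Fill CYK table bottom-up:
  [0..0]={S,T2}  "c"  orig:{S}
  [1..1]={A,S,T0}  "b"  orig:{A,S}
  [2..2]={A,S,T0}  "b"  orig:{A,S}
  [0..1]=∅  "cb"
  [1..2]={B}  "bb"
  [0..2]={S}  "cbb"

S ∈ T[0,2] ⇒ YES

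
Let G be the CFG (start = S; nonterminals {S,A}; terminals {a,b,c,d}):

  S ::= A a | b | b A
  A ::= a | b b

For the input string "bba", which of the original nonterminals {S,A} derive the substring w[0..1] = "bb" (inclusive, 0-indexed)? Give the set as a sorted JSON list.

CNF form of G:
  S -> A T1 | T0 A | b
  A -> T0 T0 | a
  T0 -> b
  T1 -> a

Fill CYK table bottom-up — only the sub-triangle for w[0..1]:
  T[0,0] 'b' = {S,T0}  orig:{S}
  T[1,1] 'b' = {S,T0}  orig:{S}
  T[0,1] 'bb' = {A}

Original NTs in T[0,1] deriving "bb": ["A"]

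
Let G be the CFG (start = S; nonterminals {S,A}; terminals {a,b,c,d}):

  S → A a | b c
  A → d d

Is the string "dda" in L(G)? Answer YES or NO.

Convert to CNF:
  S -> A T1 | T2 T3
  A -> T0 T0
  T0 -> d
  T1 -> a
  T2 -> b
  T3 -> c

Fill CYK table bottom-up:
  T[0,0] 'd' = {T0}  orig:{}
  T[1,1] 'd' = {T0}  orig:{}
  T[2,2] 'a' = {T1}  orig:{}
  T[0,1] 'dd' = {A}
  T[1,2] 'da' = ∅
  T[0,2] 'dda' = {S}

S ∈ T[0,2] ⇒ YES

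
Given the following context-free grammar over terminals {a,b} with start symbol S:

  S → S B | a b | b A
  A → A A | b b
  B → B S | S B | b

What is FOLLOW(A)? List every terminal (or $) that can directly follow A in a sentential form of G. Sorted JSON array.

FIRST iteration:
pass 1:
  A via A→b b: +{b}
  B via B→b: +{b}
  S via S→a b: +{a}
  S via S→b A: +{b}
  FIRST(S)={a,b}  FIRST(A)={b}  FIRST(B)={b}
pass 2:
  B via B→S B: +{a}
  FIRST(S)={a,b}  FIRST(A)={b}  FIRST(B)={a,b}
pass 3: — fixpoint
  FIRST(S)={a,b}  FIRST(A)={b}  FIRST(B)={a,b}

FOLLOW sets:
seed FOLLOW(S) with $
round 1:
  A→A A: FOLLOW(A) ⊇ FIRST(A) = {b}; new: +{b}
  B→B S: FOLLOW(B) ⊇ FIRST(S) = {a,b}; new: +{a,b}
  B→B S: FOLLOW(S) ⊇ FOLLOW(B) ⊇ {a,b}; new: +{a,b}
  S→S B: FOLLOW(B) ⊇ FOLLOW(S) ⊇ {$,a,b}; new: +{$}
  S→b A: FOLLOW(A) ⊇ FOLLOW(S) ⊇ {$,a,b}; new: +{$,a}
  FOLLOW[S]={$,a,b}  FOLLOW[A]={$,a,b}  FOLLOW[B]={$,a,b}
round 2: (no change)
  FOLLOW[S]={$,a,b}  FOLLOW[A]={$,a,b}  FOLLOW[B]={$,a,b}

FOLLOW(A) = ["$", "a", "b"]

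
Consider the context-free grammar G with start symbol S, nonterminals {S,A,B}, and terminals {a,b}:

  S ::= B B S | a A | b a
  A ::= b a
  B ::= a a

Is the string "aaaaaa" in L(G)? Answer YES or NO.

CNF form of G:
  S -> B X2 | T0 T1 | T1 A
  A -> T0 T1
  B -> T1 T1
  T0 -> b
  T1 -> a
  X2 -> B S

CYK table (by increasing span):
  [0..0]={T1}  "a"  orig:{}
  [1..1]={T1}  "a"  orig:{}
  [2..2]={T1}  "a"  orig:{}
  [3..3]={T1}  "a"  orig:{}
  [4..4]={T1}  "a"  orig:{}
  [5..5]={T1}  "a"  orig:{}
  [0..1]={B}  "aa"
  [1..2]={B}  "aa"
  [2..3]={B}  "aa"
  [3..4]={B}  "aa"
  [4..5]={B}  "aa"
  [0..2]=∅  "aaa"
  [1..3]=∅  "aaa"
  [2..4]=∅  "aaa"
  [3..5]=∅  "aaa"
  [0..3]=∅  "aaaa"
  [1..4]=∅  "aaaa"
  [2..5]=∅  "aaaa"
  [0..4]=∅  "aaaaa"
  [1..5]=∅  "aaaaa"
  [0..5]=∅  "aaaaaa"

S ∉ T[0,5] ⇒ NO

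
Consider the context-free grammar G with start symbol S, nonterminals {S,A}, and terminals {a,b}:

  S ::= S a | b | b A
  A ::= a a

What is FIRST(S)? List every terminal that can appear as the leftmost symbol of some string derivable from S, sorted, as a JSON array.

FIRST sets, iterate to fixpoint:
round 1:
  A via A→a a: +{a}
  S via S→b: +{b}
  S: {b}  A: {a}
round 2: (no change)
  S: {b}  A: {a}

FIRST(S) = ["b"]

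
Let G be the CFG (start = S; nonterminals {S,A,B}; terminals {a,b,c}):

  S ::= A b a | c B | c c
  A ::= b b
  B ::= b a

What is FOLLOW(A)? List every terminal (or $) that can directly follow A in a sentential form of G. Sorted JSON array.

FIRST iteration:
round 1:
  A via A→b b: +{b}
  B via B→b a: +{b}
  S via S→A b a: +{b}
  S via S→c B: +{c}
  FIRST(S)={b,c}  FIRST(A)={b}  FIRST(B)={b}
round 2: — fixpoint
  FIRST(S)={b,c}  FIRST(A)={b}  FIRST(B)={b}

FOLLOW sets:
FOLLOW(S) := {$}
[1]
  S→A b a: FOLLOW(A) ⊇ FIRST(b) = {b}; new: +{b}
  S→c B: FOLLOW(B) ⊇ FOLLOW(S) ⊇ {$}; new: +{$}
  FOLLOW[S]={$}  FOLLOW[A]={b}  FOLLOW[B]={$}
[2] (stable)
  FOLLOW[S]={$}  FOLLOW[A]={b}  FOLLOW[B]={$}

FOLLOW(A) = ["b"]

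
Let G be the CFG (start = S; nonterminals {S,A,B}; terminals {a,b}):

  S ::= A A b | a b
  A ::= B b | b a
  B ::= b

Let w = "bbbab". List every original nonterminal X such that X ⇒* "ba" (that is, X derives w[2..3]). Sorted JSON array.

Convert to CNF:
  S -> A X2 | T1 T0
  A -> B T0 | T0 T1
  B -> b
  T0 -> b
  T1 -> a
  X2 -> A T0

CYK fill (cells [i..j] with 2 ≤ i ≤ j ≤ 3 only):
  T[2,2] 'b' = {B,T0}  orig:{B}
  T[3,3] 'a' = {T1}  orig:{}
  T[2,3] 'ba' = {A}

Original NTs in T[2,3] deriving "ba": ["A"]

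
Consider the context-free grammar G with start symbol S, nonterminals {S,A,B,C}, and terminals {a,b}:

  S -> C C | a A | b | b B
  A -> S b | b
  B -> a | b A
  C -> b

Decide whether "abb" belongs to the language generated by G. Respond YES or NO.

Convert to CNF:
  S -> C C | T0 B | T1 A | b
  A -> S T0 | b
  B -> T0 A | a
  C -> b
  T0 -> b
  T1 -> a

CYK fill:
  [0..0]={B,T1}  "a"  orig:{B}
  [1..1]={A,C,S,T0}  "b"  orig:{A,C,S}
  [2..2]={A,C,S,T0}  "b"  orig:{A,C,S}
  [0..1]={S}  "ab"
  [1..2]={A,B,S}  "bb"
  [0..2]={A,S}  "abb"

S ∈ T[0,2] ⇒ YES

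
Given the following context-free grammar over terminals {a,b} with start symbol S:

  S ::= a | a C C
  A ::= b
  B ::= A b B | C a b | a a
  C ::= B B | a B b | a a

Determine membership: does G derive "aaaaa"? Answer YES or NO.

Convert to CNF:
  S -> T1 X5 | a
  A -> b
  B -> A X2 | C X3 | T1 T1
  C -> B B | T1 T1 | T1 X4
  T0 -> b
  T1 -> a
  X2 -> T0 B
  X3 -> T1 T0
  X4 -> B T0
  X5 -> C C

CYK fill:
  [0..0]={S,T1}  "a"  orig:{S}
  [1..1]={S,T1}  "a"  orig:{S}
  [2..2]={S,T1}  "a"  orig:{S}
  [3..3]={S,T1}  "a"  orig:{S}
  [4..4]={S,T1}  "a"  orig:{S}
  [0..1]={B,C}  "aa"
  [1..2]={B,C}  "aa"
  [2..3]={B,C}  "aa"
  [3..4]={B,C}  "aa"
  [0..2]=∅  "aaa"
  [1..3]=∅  "aaa"
  [2..4]=∅  "aaa"
  [0..3]={C,X5}  "aaaa"  orig:{C}
  [1..4]={C,X5}  "aaaa"  orig:{C}
  [0..4]={S}  "aaaaa"

S ∈ T[0,4] ⇒ YES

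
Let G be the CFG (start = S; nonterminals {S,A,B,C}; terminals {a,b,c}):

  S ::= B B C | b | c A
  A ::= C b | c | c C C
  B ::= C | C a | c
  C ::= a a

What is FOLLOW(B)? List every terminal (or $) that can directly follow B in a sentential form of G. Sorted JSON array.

FIRST sets, iterate to fixpoint:
pass 1:
  A via A→c: +{c}
  B via B→c: +{c}
  C via C→a a: +{a}
  S via S→B B C: +{c}
  S via S→b: +{b}
  S: {b,c}  A: {c}  B: {c}  C: {a}
pass 2:
  A via A→C b: +{a}
  B via B→C: +{a}
  S via S→B B C: +{a}
  S: {a,b,c}  A: {a,c}  B: {a,c}  C: {a}
pass 3: (stable)
  S: {a,b,c}  A: {a,c}  B: {a,c}  C: {a}

Compute FOLLOW by fixpoint:
initialize: $ ∈ FOLLOW(S)
pass 1:
  A→C b: FOLLOW(C) ⊇ FIRST(b) = {b}; new: +{b}
  A→c C C: FOLLOW(C) ⊇ FIRST(C) = {a}; new: +{a}
  S→B B C: FOLLOW(B) ⊇ FIRST(B) = {a,c}; new: +{a,c}
  S→B B C: FOLLOW(C) ⊇ FOLLOW(S) ⊇ {$}; new: +{$}
  S→c A: FOLLOW(A) ⊇ FOLLOW(S) ⊇ {$}; new: +{$}
  FOLLOW(S)={$}  FOLLOW(A)={$}  FOLLOW(B)={a,c}  FOLLOW(C)={$,a,b}
pass 2:
  B→C: FOLLOW(C) ⊇ FOLLOW(B) ⊇ {a,c}; new: +{c}
  FOLLOW(S)={$}  FOLLOW(A)={$}  FOLLOW(B)={a,c}  FOLLOW(C)={$,a,b,c}
pass 3: done
  FOLLOW(S)={$}  FOLLOW(A)={$}  FOLLOW(B)={a,c}  FOLLOW(C)={$,a,b,c}

FOLLOW(B) = ["a", "c"]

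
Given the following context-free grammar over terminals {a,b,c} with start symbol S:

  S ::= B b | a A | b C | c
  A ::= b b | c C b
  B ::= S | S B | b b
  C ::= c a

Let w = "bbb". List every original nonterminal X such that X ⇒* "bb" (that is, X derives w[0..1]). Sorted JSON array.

Convert to CNF:
  S -> B T0 | T0 C | T2 A | c
  A -> T0 T0 | T1 X3
  B -> B T0 | S B | T0 C | T0 T0 | T2 A | c
  C -> T1 T2
  T0 -> b
  T1 -> c
  T2 -> a
  X3 -> C T0

Fill CYK table bottom-up, restricted to cells inside w[0..1]:
  T[0,0] 'b' = {T0}  orig:{}
  T[1,1] 'b' = {T0}  orig:{}
  T[0,1] 'bb' = {A,B}

Original NTs in T[0,1] deriving "bb": ["A", "B"]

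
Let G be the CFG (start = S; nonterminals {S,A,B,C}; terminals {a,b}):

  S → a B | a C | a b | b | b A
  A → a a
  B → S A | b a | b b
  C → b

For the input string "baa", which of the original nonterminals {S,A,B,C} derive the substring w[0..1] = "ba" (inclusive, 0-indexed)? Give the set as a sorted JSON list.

CNF form of G:
  S -> T0 B | T0 C | T0 T1 | T1 A | b
  A -> T0 T0
  B -> S A | T1 T0 | T1 T1
  C -> b
  T0 -> a
  T1 -> b

CYK table (by increasing span) — only the sub-triangle for w[0..1]:
  T[0,0] 'b' = {C,S,T1}  orig:{C,S}
  T[1,1] 'a' = {T0}  orig:{}
  T[0,1] 'ba' = {B}

Original NTs in T[0,1] deriving "ba": ["B"]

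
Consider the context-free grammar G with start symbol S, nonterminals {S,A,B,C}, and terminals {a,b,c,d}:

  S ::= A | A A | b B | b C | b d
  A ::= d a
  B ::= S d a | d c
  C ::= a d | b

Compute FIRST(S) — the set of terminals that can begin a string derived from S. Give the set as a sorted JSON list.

Compute FIRST by fixpoint:
iter 1:
  A via A→d a: +{d}
  B via B→d c: +{d}
  C via C→a d: +{a}
  C via C→b: +{b}
  S via S→A: +{d}
  S via S→b B: +{b}
  FIRST[S]={b,d}  FIRST[A]={d}  FIRST[B]={d}  FIRST[C]={a,b}
iter 2:
  B via B→S d a: +{b}
  FIRST[S]={b,d}  FIRST[A]={d}  FIRST[B]={b,d}  FIRST[C]={a,b}
iter 3: done
  FIRST[S]={b,d}  FIRST[A]={d}  FIRST[B]={b,d}  FIRST[C]={a,b}

FIRST(S) = ["b", "d"]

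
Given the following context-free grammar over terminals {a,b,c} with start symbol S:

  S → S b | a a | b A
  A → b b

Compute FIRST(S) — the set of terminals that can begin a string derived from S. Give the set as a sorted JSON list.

Compute FIRST by fixpoint:
iter 1:
  A via A→b b: +{b}
  S via S→a a: +{a}
  S via S→b A: +{b}
  FIRST[S]={a,b}  FIRST[A]={b}
iter 2: done
  FIRST[S]={a,b}  FIRST[A]={b}

FIRST(S) = ["a", "b"]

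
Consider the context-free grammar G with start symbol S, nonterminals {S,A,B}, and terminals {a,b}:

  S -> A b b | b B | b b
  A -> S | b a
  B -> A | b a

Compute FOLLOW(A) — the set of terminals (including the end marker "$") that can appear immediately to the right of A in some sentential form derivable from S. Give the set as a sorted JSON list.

FIRST sets, iterate to fixpoint:
round 1:
  A via A→b a: +{b}
  B via B→A: +{b}
  S via S→A b b: +{b}
  FIRST(S)={b}  FIRST(A)={b}  FIRST(B)={b}
round 2: (no change)
  FIRST(S)={b}  FIRST(A)={b}  FIRST(B)={b}

FOLLOW iteration:
FOLLOW(S) := {$}
iter 1:
  S→A b b: FOLLOW(A) ⊇ FIRST(b) = {b}; new: +{b}
  S→b B: FOLLOW(B) ⊇ FOLLOW(S) ⊇ {$}; new: +{$}
  FOLLOW(S)={$}  FOLLOW(A)={b}  FOLLOW(B)={$}
iter 2:
  A→S: FOLLOW(S) ⊇ FOLLOW(A) ⊇ {b}; new: +{b}
  B→A: FOLLOW(A) ⊇ FOLLOW(B) ⊇ {$}; new: +{$}
  S→b B: FOLLOW(B) ⊇ FOLLOW(S) ⊇ {$,b}; new: +{b}
  FOLLOW(S)={$,b}  FOLLOW(A)={$,b}  FOLLOW(B)={$,b}
iter 3: — fixpoint
  FOLLOW(S)={$,b}  FOLLOW(A)={$,b}  FOLLOW(B)={$,b}

FOLLOW(A) = ["$", "b"]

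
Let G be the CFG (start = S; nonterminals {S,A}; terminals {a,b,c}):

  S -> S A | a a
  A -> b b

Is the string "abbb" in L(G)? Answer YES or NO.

CNF form of G:
  S -> S A | T1 T1
  A -> T0 T0
  T0 -> b
  T1 -> a

CYK fill:
  T[0,0] 'a' = {T1}  orig:{}
  T[1,1] 'b' = {T0}  orig:{}
  T[2,2] 'b' = {T0}  orig:{}
  T[3,3] 'b' = {T0}  orig:{}
  T[0,1] 'ab' = ∅
  T[1,2] 'bb' = {A}
  T[2,3] 'bb' = {A}
  T[0,2] 'abb' = ∅
  T[1,3] 'bbb' = ∅
  T[0,3] 'abbb' = ∅

S ∉ T[0,3] ⇒ NO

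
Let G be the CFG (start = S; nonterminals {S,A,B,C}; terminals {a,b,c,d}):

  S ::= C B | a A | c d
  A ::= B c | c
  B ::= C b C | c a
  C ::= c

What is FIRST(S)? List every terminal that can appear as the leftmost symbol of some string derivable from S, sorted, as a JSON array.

FIRST iteration:
[1]
  A via A→c: +{c}
  B via B→c a: +{c}
  C via C→c: +{c}
  S via S→C B: +{c}
  S via S→a A: +{a}
  S: {a,c}  A: {c}  B: {c}  C: {c}
[2] (stable)
  S: {a,c}  A: {c}  B: {c}  C: {c}

FIRST(S) = ["a", "c"]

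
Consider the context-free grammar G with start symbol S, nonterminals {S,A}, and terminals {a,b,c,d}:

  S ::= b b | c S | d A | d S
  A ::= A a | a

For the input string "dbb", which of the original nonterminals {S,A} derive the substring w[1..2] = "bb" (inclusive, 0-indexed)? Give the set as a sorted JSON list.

Convert to CNF:
  S -> T1 T1 | T2 S | T3 A | T3 S
  A -> A T0 | a
  T0 -> a
  T1 -> b
  T2 -> c
  T3 -> d

Fill CYK table bottom-up, restricted to cells inside w[1..2]:
  cell(1,1) b: {T1}  orig:{}
  cell(2,2) b: {T1}  orig:{}
  cell(1,2) bb: {S}

Original NTs in T[1,2] deriving "bb": ["S"]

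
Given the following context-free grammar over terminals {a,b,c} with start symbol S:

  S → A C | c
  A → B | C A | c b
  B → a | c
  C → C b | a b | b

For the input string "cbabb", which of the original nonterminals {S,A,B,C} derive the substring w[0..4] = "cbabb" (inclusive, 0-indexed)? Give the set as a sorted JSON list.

Convert to CNF:
  S -> A C | c
  A -> C A | T0 T1 | a | c
  B -> a | c
  C -> C T1 | T2 T1 | b
  T0 -> c
  T1 -> b
  T2 -> a

CYK fill — only the sub-triangle for w[0..4]:
  T[0,0] 'c' = {A,B,S,T0}  orig:{A,B,S}
  T[1,1] 'b' = {C,T1}  orig:{C}
  T[2,2] 'a' = {A,B,T2}  orig:{A,B}
  T[3,3] 'b' = {C,T1}  orig:{C}
  T[4,4] 'b' = {C,T1}  orig:{C}
  T[0,1] 'cb' = {A,S}
  T[1,2] 'ba' = {A}
  T[2,3] 'ab' = {C,S}
  T[3,4] 'bb' = {C}
  T[0,2] 'cba' = ∅
  T[1,3] 'bab' = {S}
  T[2,4] 'abb' = {C,S}
  T[0,3] 'cbab' = {S}
  T[1,4] 'babb' = {S}
  T[0,4] 'cbabb' = {S}

Original NTs in T[0,4] deriving "cbabb": ["S"]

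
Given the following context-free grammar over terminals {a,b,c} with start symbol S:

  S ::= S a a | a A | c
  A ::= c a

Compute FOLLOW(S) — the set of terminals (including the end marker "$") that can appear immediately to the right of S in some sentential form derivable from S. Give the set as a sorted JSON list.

FIRST sets, iterate to fixpoint:
round 1:
  A via A→c a: +{c}
  S via S→a A: +{a}
  S via S→c: +{c}
  FIRST[S]={a,c}  FIRST[A]={c}
round 2: (no change)
  FIRST[S]={a,c}  FIRST[A]={c}

Compute FOLLOW by fixpoint:
FOLLOW(S) := {$}
round 1:
  S→S a a: FOLLOW(S) ⊇ FIRST(a) = {a}; new: +{a}
  S→a A: FOLLOW(A) ⊇ FOLLOW(S) ⊇ {$,a}; new: +{$,a}
  S: {$,a}  A: {$,a}
round 2: (stable)
  S: {$,a}  A: {$,a}

FOLLOW(S) = ["$", "a"]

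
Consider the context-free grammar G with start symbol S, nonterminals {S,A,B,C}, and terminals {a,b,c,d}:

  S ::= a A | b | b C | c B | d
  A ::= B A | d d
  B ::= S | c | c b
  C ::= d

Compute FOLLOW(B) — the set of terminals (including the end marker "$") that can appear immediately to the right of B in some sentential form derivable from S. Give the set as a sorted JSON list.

Compute FIRST by fixpoint:
round 1:
  A via A→d d: +{d}
  B via B→c: +{c}
  C via C→d: +{d}
  S via S→a A: +{a}
  S via S→b: +{b}
  S via S→c B: +{c}
  S via S→d: +{d}
  FIRST(S)={a,b,c,d}  FIRST(A)={d}  FIRST(B)={c}  FIRST(C)={d}
round 2:
  A via A→B A: +{c}
  B via B→S: +{a,b,d}
  FIRST(S)={a,b,c,d}  FIRST(A)={c,d}  FIRST(B)={a,b,c,d}  FIRST(C)={d}
round 3:
  A via A→B A: +{a,b}
  FIRST(S)={a,b,c,d}  FIRST(A)={a,b,c,d}  FIRST(B)={a,b,c,d}  FIRST(C)={d}
round 4: (stable)
  FIRST(S)={a,b,c,d}  FIRST(A)={a,b,c,d}  FIRST(B)={a,b,c,d}  FIRST(C)={d}

FOLLOW iteration:
seed FOLLOW(S) with $
round 1:
  A→B A: FOLLOW(B) ⊇ FIRST(A) = {a,b,c,d}; new: +{a,b,c,d}
  B→S: FOLLOW(S) ⊇ FOLLOW(B) ⊇ {a,b,c,d}; new: +{a,b,c,d}
  S→a A: FOLLOW(A) ⊇ FOLLOW(S) ⊇ {$,a,b,c,d}; new: +{$,a,b,c,d}
  S→b C: FOLLOW(C) ⊇ FOLLOW(S) ⊇ {$,a,b,c,d}; new: +{$,a,b,c,d}
  S→c B: FOLLOW(B) ⊇ FOLLOW(S) ⊇ {$,a,b,c,d}; new: +{$}
  FOLLOW[S]={$,a,b,c,d}  FOLLOW[A]={$,a,b,c,d}  FOLLOW[B]={$,a,b,c,d}  FOLLOW[C]={$,a,b,c,d}
round 2: (no change)
  FOLLOW[S]={$,a,b,c,d}  FOLLOW[A]={$,a,b,c,d}  FOLLOW[B]={$,a,b,c,d}  FOLLOW[C]={$,a,b,c,d}

FOLLOW(B) = ["$", "a", "b", "c", "d"]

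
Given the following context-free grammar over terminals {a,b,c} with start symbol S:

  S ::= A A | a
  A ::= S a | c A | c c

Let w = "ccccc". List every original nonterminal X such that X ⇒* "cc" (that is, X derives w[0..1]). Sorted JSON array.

CNF form of G:
  S -> A A | a
  A -> S T0 | T1 A | T1 T1
  T0 -> a
  T1 -> c

CYK table (by increasing span), restricted to cells inside w[0..1]:
  T[0,0] 'c' = {T1}  orig:{}
  T[1,1] 'c' = {T1}  orig:{}
  T[0,1] 'cc' = {A}

Original NTs in T[0,1] deriving "cc": ["A"]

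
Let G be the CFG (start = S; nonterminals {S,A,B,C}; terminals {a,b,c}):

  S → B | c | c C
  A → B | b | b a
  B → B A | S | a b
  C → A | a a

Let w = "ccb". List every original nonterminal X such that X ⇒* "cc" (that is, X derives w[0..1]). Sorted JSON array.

Convert to CNF:
  S -> B A | T0 T1 | T2 C | c
  A -> B A | T0 T1 | T1 T0 | T2 C | b | c
  B -> B A | T0 T1 | T2 C | c
  C -> B A | T0 T0 | T0 T1 | T1 T0 | T2 C | b | c
  T0 -> a
  T1 -> b
  T2 -> c

Fill CYK table bottom-up, restricted to cells inside w[0..1]:
  [0..0]={A,B,C,S,T2}  "c"  orig:{A,B,C,S}
  [1..1]={A,B,C,S,T2}  "c"  orig:{A,B,C,S}
  [0..1]={A,B,C,S}  "cc"

Original NTs in T[0,1] deriving "cc": ["A", "B", "C", "S"]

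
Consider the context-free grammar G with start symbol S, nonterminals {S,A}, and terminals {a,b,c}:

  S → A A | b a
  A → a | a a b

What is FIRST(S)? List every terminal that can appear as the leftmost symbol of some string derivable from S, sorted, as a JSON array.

FIRST sets, iterate to fixpoint:
pass 1:
  A via A→a: +{a}
  S via S→A A: +{a}
  S via S→b a: +{b}
  FIRST(S)={a,b}  FIRST(A)={a}
pass 2: (no change)
  FIRST(S)={a,b}  FIRST(A)={a}

FIRST(S) = ["a", "b"]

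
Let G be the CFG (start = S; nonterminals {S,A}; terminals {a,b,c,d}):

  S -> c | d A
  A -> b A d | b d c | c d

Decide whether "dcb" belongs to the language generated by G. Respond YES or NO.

Convert to CNF:
  S -> T1 A | c
  A -> T0 X3 | T0 X4 | T2 T1
  T0 -> b
  T1 -> d
  T2 -> c
  X3 -> A T1
  X4 -> T1 T2

Fill CYK table bottom-up:
  T[0,0] 'd' = {T1}  orig:{}
  T[1,1] 'c' = {S,T2}  orig:{S}
  T[2,2] 'b' = {T0}  orig:{}
  T[0,1] 'dc' = {X4}  orig:{}
  T[1,2] 'cb' = ∅
  T[0,2] 'dcb' = ∅

S ∉ T[0,2] ⇒ NO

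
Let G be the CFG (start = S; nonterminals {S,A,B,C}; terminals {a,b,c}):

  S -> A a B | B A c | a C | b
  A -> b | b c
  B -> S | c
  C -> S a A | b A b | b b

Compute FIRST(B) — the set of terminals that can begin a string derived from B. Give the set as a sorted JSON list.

FIRST sets, iterate to fixpoint:
pass 1:
  A via A→b: +{b}
  B via B→c: +{c}
  C via C→b A b: +{b}
  S via S→A a B: +{b}
  S via S→B A c: +{c}
  S via S→a C: +{a}
  S: {a,b,c}  A: {b}  B: {c}  C: {b}
pass 2:
  B via B→S: +{a,b}
  C via C→S a A: +{a,c}
  S: {a,b,c}  A: {b}  B: {a,b,c}  C: {a,b,c}
pass 3: done
  S: {a,b,c}  A: {b}  B: {a,b,c}  C: {a,b,c}

FIRST(B) = ["a", "b", "c"]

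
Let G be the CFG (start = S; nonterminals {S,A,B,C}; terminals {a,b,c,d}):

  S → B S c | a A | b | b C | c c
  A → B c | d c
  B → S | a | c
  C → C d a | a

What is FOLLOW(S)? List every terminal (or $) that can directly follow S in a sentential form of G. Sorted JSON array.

FIRST iteration:
round 1:
  A via A→d c: +{d}
  B via B→a: +{a}
  B via B→c: +{c}
  C via C→a: +{a}
  S via S→B S c: +{a,c}
  S via S→b: +{b}
  FIRST(S)={a,b,c}  FIRST(A)={d}  FIRST(B)={a,c}  FIRST(C)={a}
round 2:
  A via A→B c: +{a,c}
  B via B→S: +{b}
  FIRST(S)={a,b,c}  FIRST(A)={a,c,d}  FIRST(B)={a,b,c}  FIRST(C)={a}
round 3:
  A via A→B c: +{b}
  FIRST(S)={a,b,c}  FIRST(A)={a,b,c,d}  FIRST(B)={a,b,c}  FIRST(C)={a}
round 4: (no change)
  FIRST(S)={a,b,c}  FIRST(A)={a,b,c,d}  FIRST(B)={a,b,c}  FIRST(C)={a}

FOLLOW iteration:
initialize: $ ∈ FOLLOW(S)
[1]
  A→B c: FOLLOW(B) ⊇ FIRST(c) = {c}; new: +{c}
  B→S: FOLLOW(S) ⊇ FOLLOW(B) ⊇ {c}; new: +{c}
  C→C d a: FOLLOW(C) ⊇ FIRST(d) = {d}; new: +{d}
  S→B S c: FOLLOW(B) ⊇ FIRST(S) = {a,b,c}; new: +{a,b}
  S→a A: FOLLOW(A) ⊇ FOLLOW(S) ⊇ {$,c}; new: +{$,c}
  S→b C: FOLLOW(C) ⊇ FOLLOW(S) ⊇ {$,c}; new: +{$,c}
  S: {$,c}  A: {$,c}  B: {a,b,c}  C: {$,c,d}
[2]
  B→S: FOLLOW(S) ⊇ FOLLOW(B) ⊇ {a,b,c}; new: +{a,b}
  S→a A: FOLLOW(A) ⊇ FOLLOW(S) ⊇ {$,a,b,c}; new: +{a,b}
  S→b C: FOLLOW(C) ⊇ FOLLOW(S) ⊇ {$,a,b,c}; new: +{a,b}
  S: {$,a,b,c}  A: {$,a,b,c}  B: {a,b,c}  C: {$,a,b,c,d}
[3] — fixpoint
  S: {$,a,b,c}  A: {$,a,b,c}  B: {a,b,c}  C: {$,a,b,c,d}

FOLLOW(S) = ["$", "a", "b", "c"]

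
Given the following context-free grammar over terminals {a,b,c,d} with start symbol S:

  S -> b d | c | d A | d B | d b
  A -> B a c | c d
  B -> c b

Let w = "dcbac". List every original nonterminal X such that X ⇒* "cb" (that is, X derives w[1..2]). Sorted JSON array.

Convert to CNF:
  S -> T2 A | T2 B | T2 T3 | T3 T2 | c
  A -> B X4 | T1 T2
  B -> T1 T3
  T0 -> a
  T1 -> c
  T2 -> d
  T3 -> b
  X4 -> T0 T1

CYK table (by increasing span), restricted to cells inside w[1..2]:
  cell(1,1) c: {S,T1}  orig:{S}
  cell(2,2) b: {T3}  orig:{}
  cell(1,2) cb: {B}

Original NTs in T[1,2] deriving "cb": ["B"]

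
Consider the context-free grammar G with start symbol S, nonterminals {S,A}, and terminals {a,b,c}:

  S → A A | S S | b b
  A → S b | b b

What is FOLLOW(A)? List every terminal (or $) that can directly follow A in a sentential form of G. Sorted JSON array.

Compute FIRST by fixpoint:
iter 1:
  A via A→b b: +{b}
  S via S→A A: +{b}
  FIRST[S]={b}  FIRST[A]={b}
iter 2: done
  FIRST[S]={b}  FIRST[A]={b}

FOLLOW iteration:
seed FOLLOW(S) with $
round 1:
  A→S b: FOLLOW(S) ⊇ FIRST(b) = {b}; new: +{b}
  S→A A: FOLLOW(A) ⊇ FIRST(A) = {b}; new: +{b}
  S→A A: FOLLOW(A) ⊇ FOLLOW(S) ⊇ {$,b}; new: +{$}
  FOLLOW(S)={$,b}  FOLLOW(A)={$,b}
round 2: (no change)
  FOLLOW(S)={$,b}  FOLLOW(A)={$,b}

FOLLOW(A) = ["$", "b"]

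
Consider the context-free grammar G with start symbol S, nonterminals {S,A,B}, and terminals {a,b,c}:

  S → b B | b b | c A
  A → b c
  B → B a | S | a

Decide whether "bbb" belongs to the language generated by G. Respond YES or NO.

Convert to CNF:
  S -> T0 B | T0 T0 | T1 A
  A -> T0 T1
  B -> B T2 | T0 B | T0 T0 | T1 A | a
  T0 -> b
  T1 -> c
  T2 -> a

Fill CYK table bottom-up:
  [0..0]={T0}  "b"  orig:{}
  [1..1]={T0}  "b"  orig:{}
  [2..2]={T0}  "b"  orig:{}
  [0..1]={B,S}  "bb"
  [1..2]={B,S}  "bb"
  [0..2]={B,S}  "bbb"

S ∈ T[0,2] ⇒ YES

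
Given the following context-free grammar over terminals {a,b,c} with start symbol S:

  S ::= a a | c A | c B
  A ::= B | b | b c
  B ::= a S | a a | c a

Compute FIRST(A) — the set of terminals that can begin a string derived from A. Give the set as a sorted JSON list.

Compute FIRST by fixpoint:
iter 1:
  A via A→b: +{b}
  B via B→a S: +{a}
  B via B→c a: +{c}
  S via S→a a: +{a}
  S via S→c A: +{c}
  S: {a,c}  A: {b}  B: {a,c}
iter 2:
  A via A→B: +{a,c}
  S: {a,c}  A: {a,b,c}  B: {a,c}
iter 3: done
  S: {a,c}  A: {a,b,c}  B: {a,c}

FIRST(A) = ["a", "b", "c"]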